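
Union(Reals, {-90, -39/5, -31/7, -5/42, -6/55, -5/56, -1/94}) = Reals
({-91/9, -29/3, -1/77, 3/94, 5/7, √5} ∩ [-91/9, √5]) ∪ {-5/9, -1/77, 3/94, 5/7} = {-91/9, -29/3, -5/9, -1/77, 3/94, 5/7, √5}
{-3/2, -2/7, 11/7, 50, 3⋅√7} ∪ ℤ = ℤ ∪ {-3/2, -2/7, 11/7, 3⋅√7}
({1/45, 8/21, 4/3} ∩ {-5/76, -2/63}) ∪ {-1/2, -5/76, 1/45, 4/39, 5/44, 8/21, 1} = {-1/2, -5/76, 1/45, 4/39, 5/44, 8/21, 1}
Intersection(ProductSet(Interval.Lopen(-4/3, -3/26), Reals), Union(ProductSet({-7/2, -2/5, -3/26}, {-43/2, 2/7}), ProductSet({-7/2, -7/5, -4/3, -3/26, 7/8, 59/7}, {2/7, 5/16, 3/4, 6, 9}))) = Union(ProductSet({-3/26}, {2/7, 5/16, 3/4, 6, 9}), ProductSet({-2/5, -3/26}, {-43/2, 2/7}))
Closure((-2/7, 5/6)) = [-2/7, 5/6]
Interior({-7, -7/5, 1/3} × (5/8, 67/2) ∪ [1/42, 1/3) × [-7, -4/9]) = (1/42, 1/3) × (-7, -4/9)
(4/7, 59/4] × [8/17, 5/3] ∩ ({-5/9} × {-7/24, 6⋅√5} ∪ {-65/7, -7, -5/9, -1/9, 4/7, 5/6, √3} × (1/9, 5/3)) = {5/6, √3} × [8/17, 5/3)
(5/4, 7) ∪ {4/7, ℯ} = {4/7} ∪ (5/4, 7)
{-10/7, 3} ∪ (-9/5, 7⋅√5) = (-9/5, 7⋅√5)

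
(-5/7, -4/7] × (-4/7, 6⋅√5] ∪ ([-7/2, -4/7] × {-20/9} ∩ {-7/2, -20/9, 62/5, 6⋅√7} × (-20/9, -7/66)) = (-5/7, -4/7] × (-4/7, 6⋅√5]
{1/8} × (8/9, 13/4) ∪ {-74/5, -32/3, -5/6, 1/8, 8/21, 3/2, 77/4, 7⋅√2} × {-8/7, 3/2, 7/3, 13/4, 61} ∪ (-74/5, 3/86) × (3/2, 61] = ({1/8} × (8/9, 13/4)) ∪ ((-74/5, 3/86) × (3/2, 61]) ∪ ({-74/5, -32/3, -5/6, 1/8, 8/21, 3/2, 77/4, 7⋅√2} × {-8/7, 3/2, 7/3, 13/4, 61})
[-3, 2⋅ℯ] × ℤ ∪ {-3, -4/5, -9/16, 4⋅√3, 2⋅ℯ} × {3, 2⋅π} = ([-3, 2⋅ℯ] × ℤ) ∪ ({-3, -4/5, -9/16, 4⋅√3, 2⋅ℯ} × {3, 2⋅π})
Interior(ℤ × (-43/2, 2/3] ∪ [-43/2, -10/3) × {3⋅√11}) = ∅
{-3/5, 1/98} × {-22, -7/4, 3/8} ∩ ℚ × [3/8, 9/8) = {-3/5, 1/98} × {3/8}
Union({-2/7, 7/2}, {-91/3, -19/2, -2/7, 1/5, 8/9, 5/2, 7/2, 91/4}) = {-91/3, -19/2, -2/7, 1/5, 8/9, 5/2, 7/2, 91/4}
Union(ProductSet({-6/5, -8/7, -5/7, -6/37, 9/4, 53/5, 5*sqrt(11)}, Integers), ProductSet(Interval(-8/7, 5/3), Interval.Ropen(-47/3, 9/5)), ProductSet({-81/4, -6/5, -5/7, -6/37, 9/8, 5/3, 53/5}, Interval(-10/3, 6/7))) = Union(ProductSet({-81/4, -6/5, -5/7, -6/37, 9/8, 5/3, 53/5}, Interval(-10/3, 6/7)), ProductSet({-6/5, -8/7, -5/7, -6/37, 9/4, 53/5, 5*sqrt(11)}, Integers), ProductSet(Interval(-8/7, 5/3), Interval.Ropen(-47/3, 9/5)))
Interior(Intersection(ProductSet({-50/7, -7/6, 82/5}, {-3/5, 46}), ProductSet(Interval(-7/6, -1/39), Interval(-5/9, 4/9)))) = EmptySet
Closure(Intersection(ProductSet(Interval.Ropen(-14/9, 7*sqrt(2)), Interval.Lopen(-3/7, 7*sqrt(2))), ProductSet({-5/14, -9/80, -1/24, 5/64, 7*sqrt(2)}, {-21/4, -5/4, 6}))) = ProductSet({-5/14, -9/80, -1/24, 5/64}, {6})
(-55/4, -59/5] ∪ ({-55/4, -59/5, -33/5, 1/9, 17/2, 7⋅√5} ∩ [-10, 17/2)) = (-55/4, -59/5] ∪ {-33/5, 1/9}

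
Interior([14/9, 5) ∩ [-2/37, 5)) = (14/9, 5)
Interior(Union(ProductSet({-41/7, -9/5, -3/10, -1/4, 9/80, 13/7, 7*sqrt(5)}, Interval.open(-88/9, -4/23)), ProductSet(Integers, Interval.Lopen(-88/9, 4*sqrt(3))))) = EmptySet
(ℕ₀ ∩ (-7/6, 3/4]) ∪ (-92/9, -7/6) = (-92/9, -7/6) ∪ {0}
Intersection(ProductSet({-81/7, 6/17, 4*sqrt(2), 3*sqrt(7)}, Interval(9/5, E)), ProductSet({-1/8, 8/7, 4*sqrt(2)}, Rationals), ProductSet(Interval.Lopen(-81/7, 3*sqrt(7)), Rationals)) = ProductSet({4*sqrt(2)}, Intersection(Interval(9/5, E), Rationals))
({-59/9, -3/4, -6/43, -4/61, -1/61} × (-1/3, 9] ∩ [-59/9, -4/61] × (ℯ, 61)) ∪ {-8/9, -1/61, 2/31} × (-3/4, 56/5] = ({-8/9, -1/61, 2/31} × (-3/4, 56/5]) ∪ ({-59/9, -3/4, -6/43, -4/61} × (ℯ, 9])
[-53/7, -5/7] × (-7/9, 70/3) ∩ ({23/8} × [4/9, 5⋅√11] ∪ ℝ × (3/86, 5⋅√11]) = [-53/7, -5/7] × (3/86, 5⋅√11]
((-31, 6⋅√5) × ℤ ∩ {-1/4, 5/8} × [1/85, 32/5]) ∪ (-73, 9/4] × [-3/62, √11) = ({-1/4, 5/8} × {1, 2, …, 6}) ∪ ((-73, 9/4] × [-3/62, √11))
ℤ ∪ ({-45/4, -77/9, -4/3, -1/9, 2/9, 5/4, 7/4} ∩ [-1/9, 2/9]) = ℤ ∪ {-1/9, 2/9}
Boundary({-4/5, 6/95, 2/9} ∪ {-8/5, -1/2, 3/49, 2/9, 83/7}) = {-8/5, -4/5, -1/2, 3/49, 6/95, 2/9, 83/7}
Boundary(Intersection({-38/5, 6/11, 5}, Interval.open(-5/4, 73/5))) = {6/11, 5}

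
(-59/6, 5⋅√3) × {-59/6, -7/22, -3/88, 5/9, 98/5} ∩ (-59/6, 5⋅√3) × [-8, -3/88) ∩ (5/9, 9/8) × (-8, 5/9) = (5/9, 9/8) × {-7/22}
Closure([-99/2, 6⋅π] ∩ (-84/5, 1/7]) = [-84/5, 1/7]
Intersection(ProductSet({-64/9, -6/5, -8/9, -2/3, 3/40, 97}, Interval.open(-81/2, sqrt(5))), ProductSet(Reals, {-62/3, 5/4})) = ProductSet({-64/9, -6/5, -8/9, -2/3, 3/40, 97}, {-62/3, 5/4})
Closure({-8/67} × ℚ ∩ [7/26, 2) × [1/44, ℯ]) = ∅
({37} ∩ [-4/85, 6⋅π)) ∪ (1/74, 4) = (1/74, 4)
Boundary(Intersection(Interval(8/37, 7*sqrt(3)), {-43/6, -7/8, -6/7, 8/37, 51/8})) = {8/37, 51/8}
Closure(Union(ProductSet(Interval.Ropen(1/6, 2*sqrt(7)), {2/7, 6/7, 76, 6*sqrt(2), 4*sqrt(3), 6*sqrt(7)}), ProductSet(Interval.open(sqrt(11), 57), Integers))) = Union(ProductSet(Interval(1/6, 2*sqrt(7)), {2/7, 6/7, 76, 6*sqrt(2), 4*sqrt(3), 6*sqrt(7)}), ProductSet(Interval(sqrt(11), 57), Integers))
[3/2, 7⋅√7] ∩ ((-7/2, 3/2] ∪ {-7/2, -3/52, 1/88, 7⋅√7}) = {3/2, 7⋅√7}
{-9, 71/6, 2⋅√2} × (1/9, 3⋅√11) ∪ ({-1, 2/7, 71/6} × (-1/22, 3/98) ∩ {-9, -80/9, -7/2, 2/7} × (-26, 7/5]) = ({2/7} × (-1/22, 3/98)) ∪ ({-9, 71/6, 2⋅√2} × (1/9, 3⋅√11))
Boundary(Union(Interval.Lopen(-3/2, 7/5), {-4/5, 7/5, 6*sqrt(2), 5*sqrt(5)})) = {-3/2, 7/5, 6*sqrt(2), 5*sqrt(5)}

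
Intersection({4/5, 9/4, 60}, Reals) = {4/5, 9/4, 60}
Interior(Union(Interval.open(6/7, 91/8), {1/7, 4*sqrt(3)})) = Interval.open(6/7, 91/8)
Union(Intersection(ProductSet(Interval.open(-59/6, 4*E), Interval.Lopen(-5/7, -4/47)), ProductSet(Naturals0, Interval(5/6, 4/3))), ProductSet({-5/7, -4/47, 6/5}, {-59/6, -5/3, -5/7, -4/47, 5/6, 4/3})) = ProductSet({-5/7, -4/47, 6/5}, {-59/6, -5/3, -5/7, -4/47, 5/6, 4/3})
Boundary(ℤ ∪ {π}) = ℤ ∪ {π}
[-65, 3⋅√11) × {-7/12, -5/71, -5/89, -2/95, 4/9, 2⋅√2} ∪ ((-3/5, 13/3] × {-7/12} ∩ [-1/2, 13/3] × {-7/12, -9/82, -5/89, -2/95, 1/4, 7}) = [-65, 3⋅√11) × {-7/12, -5/71, -5/89, -2/95, 4/9, 2⋅√2}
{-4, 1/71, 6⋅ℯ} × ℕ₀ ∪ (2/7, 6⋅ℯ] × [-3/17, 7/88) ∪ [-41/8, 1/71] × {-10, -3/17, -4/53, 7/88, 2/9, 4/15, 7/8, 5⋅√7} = ({-4, 1/71, 6⋅ℯ} × ℕ₀) ∪ ((2/7, 6⋅ℯ] × [-3/17, 7/88)) ∪ ([-41/8, 1/71] × {-10, -3/17, -4/53, 7/88, 2/9, 4/15, 7/8, 5⋅√7})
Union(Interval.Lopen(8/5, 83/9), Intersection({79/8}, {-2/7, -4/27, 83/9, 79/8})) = Union({79/8}, Interval.Lopen(8/5, 83/9))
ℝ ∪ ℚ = ℝ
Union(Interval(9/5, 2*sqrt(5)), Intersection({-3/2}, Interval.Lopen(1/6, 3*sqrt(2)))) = Interval(9/5, 2*sqrt(5))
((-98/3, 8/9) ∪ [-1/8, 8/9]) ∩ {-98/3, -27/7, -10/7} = {-27/7, -10/7}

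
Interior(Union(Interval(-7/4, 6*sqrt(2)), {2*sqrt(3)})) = Interval.open(-7/4, 6*sqrt(2))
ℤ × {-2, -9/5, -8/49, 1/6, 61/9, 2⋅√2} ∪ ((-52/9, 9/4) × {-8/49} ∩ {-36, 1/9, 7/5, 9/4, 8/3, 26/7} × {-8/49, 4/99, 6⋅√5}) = ({1/9, 7/5} × {-8/49}) ∪ (ℤ × {-2, -9/5, -8/49, 1/6, 61/9, 2⋅√2})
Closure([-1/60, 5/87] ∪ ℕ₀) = [-1/60, 5/87] ∪ ℕ₀ ∪ (ℕ₀ \ (-1/60, 5/87))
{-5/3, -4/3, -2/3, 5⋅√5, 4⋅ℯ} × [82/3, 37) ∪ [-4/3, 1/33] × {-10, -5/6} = ([-4/3, 1/33] × {-10, -5/6}) ∪ ({-5/3, -4/3, -2/3, 5⋅√5, 4⋅ℯ} × [82/3, 37))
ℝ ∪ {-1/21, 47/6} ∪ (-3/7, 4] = (-∞, ∞)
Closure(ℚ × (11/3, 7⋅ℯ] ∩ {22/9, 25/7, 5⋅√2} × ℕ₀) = {22/9, 25/7} × {4, 5, …, 19}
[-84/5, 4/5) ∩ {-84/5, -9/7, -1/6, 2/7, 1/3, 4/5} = {-84/5, -9/7, -1/6, 2/7, 1/3}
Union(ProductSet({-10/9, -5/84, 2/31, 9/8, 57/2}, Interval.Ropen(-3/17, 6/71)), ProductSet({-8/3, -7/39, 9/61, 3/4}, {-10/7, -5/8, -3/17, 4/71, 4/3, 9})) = Union(ProductSet({-8/3, -7/39, 9/61, 3/4}, {-10/7, -5/8, -3/17, 4/71, 4/3, 9}), ProductSet({-10/9, -5/84, 2/31, 9/8, 57/2}, Interval.Ropen(-3/17, 6/71)))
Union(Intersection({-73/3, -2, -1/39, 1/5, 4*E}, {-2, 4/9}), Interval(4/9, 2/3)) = Union({-2}, Interval(4/9, 2/3))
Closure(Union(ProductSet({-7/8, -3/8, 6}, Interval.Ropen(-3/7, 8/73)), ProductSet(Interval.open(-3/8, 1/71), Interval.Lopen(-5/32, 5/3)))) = Union(ProductSet({-3/8, 1/71}, Interval(-5/32, 5/3)), ProductSet({-7/8, -3/8, 6}, Interval(-3/7, 8/73)), ProductSet(Interval(-3/8, 1/71), {-5/32, 5/3}), ProductSet(Interval.open(-3/8, 1/71), Interval.Lopen(-5/32, 5/3)))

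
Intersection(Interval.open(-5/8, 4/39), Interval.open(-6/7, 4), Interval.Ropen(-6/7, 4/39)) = Interval.open(-5/8, 4/39)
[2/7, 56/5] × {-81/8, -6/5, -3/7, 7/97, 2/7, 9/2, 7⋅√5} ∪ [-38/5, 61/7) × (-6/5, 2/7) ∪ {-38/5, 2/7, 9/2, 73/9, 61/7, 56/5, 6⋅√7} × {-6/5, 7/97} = ([-38/5, 61/7) × (-6/5, 2/7)) ∪ ({-38/5, 2/7, 9/2, 73/9, 61/7, 56/5, 6⋅√7} × {-6/5, 7/97}) ∪ ([2/7, 56/5] × {-81/8, -6/5, -3/7, 7/97, 2/7, 9/2, 7⋅√5})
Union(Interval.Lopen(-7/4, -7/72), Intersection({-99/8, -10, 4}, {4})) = Union({4}, Interval.Lopen(-7/4, -7/72))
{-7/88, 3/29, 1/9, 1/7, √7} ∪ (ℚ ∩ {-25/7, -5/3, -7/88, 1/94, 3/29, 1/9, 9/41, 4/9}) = {-25/7, -5/3, -7/88, 1/94, 3/29, 1/9, 1/7, 9/41, 4/9, √7}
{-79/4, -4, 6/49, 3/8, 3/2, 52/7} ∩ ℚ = {-79/4, -4, 6/49, 3/8, 3/2, 52/7}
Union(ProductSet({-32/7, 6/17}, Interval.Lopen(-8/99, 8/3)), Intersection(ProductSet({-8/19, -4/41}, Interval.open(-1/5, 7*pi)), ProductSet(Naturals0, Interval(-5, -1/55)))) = ProductSet({-32/7, 6/17}, Interval.Lopen(-8/99, 8/3))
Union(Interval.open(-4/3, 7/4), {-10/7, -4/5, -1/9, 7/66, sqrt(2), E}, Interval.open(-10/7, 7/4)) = Union({E}, Interval.Ropen(-10/7, 7/4))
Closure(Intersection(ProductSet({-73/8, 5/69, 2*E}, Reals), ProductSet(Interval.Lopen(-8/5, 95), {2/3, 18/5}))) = ProductSet({5/69, 2*E}, {2/3, 18/5})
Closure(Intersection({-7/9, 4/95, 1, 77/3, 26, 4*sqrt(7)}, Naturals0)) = {1, 26}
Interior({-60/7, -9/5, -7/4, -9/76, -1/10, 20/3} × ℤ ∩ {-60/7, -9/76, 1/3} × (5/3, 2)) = ∅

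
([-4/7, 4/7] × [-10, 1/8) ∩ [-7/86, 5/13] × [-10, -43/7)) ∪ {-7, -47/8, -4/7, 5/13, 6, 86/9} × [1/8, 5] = ([-7/86, 5/13] × [-10, -43/7)) ∪ ({-7, -47/8, -4/7, 5/13, 6, 86/9} × [1/8, 5])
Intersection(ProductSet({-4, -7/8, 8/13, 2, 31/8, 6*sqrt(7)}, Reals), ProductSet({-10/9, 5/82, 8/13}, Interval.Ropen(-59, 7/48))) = ProductSet({8/13}, Interval.Ropen(-59, 7/48))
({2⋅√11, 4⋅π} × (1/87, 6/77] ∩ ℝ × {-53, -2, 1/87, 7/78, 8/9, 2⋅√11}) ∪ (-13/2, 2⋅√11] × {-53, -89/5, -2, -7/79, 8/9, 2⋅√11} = (-13/2, 2⋅√11] × {-53, -89/5, -2, -7/79, 8/9, 2⋅√11}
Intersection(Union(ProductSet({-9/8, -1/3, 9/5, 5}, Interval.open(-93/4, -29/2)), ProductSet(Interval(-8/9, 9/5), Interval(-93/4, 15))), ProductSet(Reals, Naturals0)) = ProductSet(Interval(-8/9, 9/5), Range(0, 16, 1))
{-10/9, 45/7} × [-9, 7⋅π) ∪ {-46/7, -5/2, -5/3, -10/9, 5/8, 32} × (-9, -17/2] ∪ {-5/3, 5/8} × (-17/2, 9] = ({-5/3, 5/8} × (-17/2, 9]) ∪ ({-10/9, 45/7} × [-9, 7⋅π)) ∪ ({-46/7, -5/2, -5/3, -10/9, 5/8, 32} × (-9, -17/2])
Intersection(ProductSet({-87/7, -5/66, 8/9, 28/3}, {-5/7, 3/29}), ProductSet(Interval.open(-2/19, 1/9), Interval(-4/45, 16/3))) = ProductSet({-5/66}, {3/29})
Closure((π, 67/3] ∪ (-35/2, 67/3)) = [-35/2, 67/3]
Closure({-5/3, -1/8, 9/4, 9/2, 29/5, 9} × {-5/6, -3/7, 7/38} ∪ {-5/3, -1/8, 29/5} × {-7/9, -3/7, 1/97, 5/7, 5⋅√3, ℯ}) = ({-5/3, -1/8, 9/4, 9/2, 29/5, 9} × {-5/6, -3/7, 7/38}) ∪ ({-5/3, -1/8, 29/5} × {-7/9, -3/7, 1/97, 5/7, 5⋅√3, ℯ})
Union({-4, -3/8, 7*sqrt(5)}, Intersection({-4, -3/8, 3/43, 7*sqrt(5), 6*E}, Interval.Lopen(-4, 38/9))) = {-4, -3/8, 3/43, 7*sqrt(5)}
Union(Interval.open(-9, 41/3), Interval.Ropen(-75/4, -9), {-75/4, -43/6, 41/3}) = Union(Interval.Ropen(-75/4, -9), Interval.Lopen(-9, 41/3))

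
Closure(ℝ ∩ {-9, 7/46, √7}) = {-9, 7/46, √7}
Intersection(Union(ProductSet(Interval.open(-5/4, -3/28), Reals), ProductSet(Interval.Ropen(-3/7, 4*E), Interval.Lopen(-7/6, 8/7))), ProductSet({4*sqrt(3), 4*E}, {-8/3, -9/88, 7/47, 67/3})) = ProductSet({4*sqrt(3)}, {-9/88, 7/47})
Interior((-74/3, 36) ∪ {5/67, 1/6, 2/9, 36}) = (-74/3, 36)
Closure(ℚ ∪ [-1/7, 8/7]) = ℚ ∪ (-∞, ∞)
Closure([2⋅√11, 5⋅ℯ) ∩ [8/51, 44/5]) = [2⋅√11, 44/5]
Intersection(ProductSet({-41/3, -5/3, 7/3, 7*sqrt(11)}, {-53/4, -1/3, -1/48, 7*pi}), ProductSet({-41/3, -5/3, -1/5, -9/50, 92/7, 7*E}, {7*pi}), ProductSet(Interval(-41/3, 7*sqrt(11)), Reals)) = ProductSet({-41/3, -5/3}, {7*pi})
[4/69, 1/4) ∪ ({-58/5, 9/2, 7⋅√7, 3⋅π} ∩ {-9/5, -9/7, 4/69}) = [4/69, 1/4)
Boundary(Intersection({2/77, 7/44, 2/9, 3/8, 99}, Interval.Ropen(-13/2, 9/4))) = {2/77, 7/44, 2/9, 3/8}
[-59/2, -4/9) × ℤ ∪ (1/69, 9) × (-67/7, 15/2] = ([-59/2, -4/9) × ℤ) ∪ ((1/69, 9) × (-67/7, 15/2])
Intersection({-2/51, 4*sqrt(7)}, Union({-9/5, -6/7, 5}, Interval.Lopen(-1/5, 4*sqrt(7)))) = {-2/51, 4*sqrt(7)}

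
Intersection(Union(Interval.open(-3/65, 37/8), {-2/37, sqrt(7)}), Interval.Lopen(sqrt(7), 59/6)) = Interval.open(sqrt(7), 37/8)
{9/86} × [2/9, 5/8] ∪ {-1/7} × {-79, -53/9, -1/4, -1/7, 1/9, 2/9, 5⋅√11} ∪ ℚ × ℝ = ℚ × ℝ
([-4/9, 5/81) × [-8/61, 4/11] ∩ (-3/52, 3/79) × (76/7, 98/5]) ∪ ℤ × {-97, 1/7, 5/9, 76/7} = ℤ × {-97, 1/7, 5/9, 76/7}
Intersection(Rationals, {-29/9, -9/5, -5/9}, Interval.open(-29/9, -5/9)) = {-9/5}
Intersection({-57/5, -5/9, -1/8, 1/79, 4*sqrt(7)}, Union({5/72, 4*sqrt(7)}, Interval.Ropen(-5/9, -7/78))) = {-5/9, -1/8, 4*sqrt(7)}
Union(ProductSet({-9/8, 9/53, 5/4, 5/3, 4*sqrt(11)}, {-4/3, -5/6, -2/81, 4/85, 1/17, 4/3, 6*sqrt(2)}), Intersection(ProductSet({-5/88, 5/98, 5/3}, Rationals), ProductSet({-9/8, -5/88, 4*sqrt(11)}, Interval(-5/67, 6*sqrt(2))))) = Union(ProductSet({-5/88}, Intersection(Interval(-5/67, 6*sqrt(2)), Rationals)), ProductSet({-9/8, 9/53, 5/4, 5/3, 4*sqrt(11)}, {-4/3, -5/6, -2/81, 4/85, 1/17, 4/3, 6*sqrt(2)}))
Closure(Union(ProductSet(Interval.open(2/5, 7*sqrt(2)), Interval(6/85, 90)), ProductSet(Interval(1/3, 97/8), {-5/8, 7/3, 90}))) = Union(ProductSet(Interval(1/3, 97/8), {-5/8, 7/3, 90}), ProductSet(Interval(2/5, 7*sqrt(2)), Interval(6/85, 90)))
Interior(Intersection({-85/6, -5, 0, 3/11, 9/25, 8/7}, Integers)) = EmptySet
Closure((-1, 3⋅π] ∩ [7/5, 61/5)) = [7/5, 3⋅π]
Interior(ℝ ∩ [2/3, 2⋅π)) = (2/3, 2⋅π)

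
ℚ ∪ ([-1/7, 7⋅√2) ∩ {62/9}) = ℚ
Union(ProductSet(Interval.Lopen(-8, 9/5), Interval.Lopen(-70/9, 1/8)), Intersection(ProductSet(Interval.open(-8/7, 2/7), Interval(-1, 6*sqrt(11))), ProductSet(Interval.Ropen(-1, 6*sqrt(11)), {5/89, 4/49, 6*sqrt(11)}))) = Union(ProductSet(Interval.Lopen(-8, 9/5), Interval.Lopen(-70/9, 1/8)), ProductSet(Interval.Ropen(-1, 2/7), {5/89, 4/49, 6*sqrt(11)}))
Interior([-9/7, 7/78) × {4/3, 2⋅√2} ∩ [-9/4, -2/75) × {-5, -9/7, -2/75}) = ∅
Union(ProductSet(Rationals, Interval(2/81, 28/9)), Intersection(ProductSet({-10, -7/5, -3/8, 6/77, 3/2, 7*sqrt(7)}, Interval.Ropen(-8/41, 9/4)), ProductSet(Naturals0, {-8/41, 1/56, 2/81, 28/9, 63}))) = ProductSet(Rationals, Interval(2/81, 28/9))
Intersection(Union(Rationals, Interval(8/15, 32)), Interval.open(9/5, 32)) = Union(Intersection(Interval.open(9/5, 32), Rationals), Interval.open(9/5, 32))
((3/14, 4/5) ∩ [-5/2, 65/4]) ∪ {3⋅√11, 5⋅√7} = (3/14, 4/5) ∪ {3⋅√11, 5⋅√7}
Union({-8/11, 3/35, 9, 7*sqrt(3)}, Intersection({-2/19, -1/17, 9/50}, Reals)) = {-8/11, -2/19, -1/17, 3/35, 9/50, 9, 7*sqrt(3)}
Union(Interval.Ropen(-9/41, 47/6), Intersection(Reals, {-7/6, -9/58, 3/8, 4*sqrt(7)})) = Union({-7/6, 4*sqrt(7)}, Interval.Ropen(-9/41, 47/6))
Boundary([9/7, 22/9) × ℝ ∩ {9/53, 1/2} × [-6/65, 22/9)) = ∅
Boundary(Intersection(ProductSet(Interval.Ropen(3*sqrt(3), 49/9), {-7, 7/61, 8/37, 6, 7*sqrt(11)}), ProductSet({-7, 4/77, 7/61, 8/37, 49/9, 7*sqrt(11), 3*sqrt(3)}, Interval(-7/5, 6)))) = ProductSet({3*sqrt(3)}, {7/61, 8/37, 6})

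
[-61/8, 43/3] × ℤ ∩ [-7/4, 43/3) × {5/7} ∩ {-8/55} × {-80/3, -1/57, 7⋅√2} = ∅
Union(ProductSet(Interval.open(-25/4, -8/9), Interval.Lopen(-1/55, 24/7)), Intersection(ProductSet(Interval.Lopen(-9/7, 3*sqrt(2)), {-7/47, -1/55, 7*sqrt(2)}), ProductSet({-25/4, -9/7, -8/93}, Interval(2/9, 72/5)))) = Union(ProductSet({-8/93}, {7*sqrt(2)}), ProductSet(Interval.open(-25/4, -8/9), Interval.Lopen(-1/55, 24/7)))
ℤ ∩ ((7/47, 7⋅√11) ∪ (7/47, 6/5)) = {1, 2, …, 23}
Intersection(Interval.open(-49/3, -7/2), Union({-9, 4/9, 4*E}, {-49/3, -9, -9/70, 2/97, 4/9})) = {-9}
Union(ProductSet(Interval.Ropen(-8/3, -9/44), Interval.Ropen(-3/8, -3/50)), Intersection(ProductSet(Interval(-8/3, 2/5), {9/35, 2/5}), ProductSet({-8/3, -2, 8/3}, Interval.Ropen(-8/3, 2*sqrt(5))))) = Union(ProductSet({-8/3, -2}, {9/35, 2/5}), ProductSet(Interval.Ropen(-8/3, -9/44), Interval.Ropen(-3/8, -3/50)))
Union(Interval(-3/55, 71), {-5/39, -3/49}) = Union({-5/39, -3/49}, Interval(-3/55, 71))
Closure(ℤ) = ℤ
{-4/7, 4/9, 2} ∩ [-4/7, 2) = {-4/7, 4/9}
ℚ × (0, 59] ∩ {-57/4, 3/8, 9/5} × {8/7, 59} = {-57/4, 3/8, 9/5} × {8/7, 59}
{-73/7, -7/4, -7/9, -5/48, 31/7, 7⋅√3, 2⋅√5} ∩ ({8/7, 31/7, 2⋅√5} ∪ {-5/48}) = {-5/48, 31/7, 2⋅√5}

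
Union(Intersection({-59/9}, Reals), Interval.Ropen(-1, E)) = Union({-59/9}, Interval.Ropen(-1, E))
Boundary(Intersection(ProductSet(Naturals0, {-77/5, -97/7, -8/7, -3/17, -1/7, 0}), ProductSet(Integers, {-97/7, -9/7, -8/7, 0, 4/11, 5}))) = ProductSet(Naturals0, {-97/7, -8/7, 0})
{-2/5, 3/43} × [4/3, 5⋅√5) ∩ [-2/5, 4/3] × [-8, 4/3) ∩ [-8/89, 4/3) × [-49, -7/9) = ∅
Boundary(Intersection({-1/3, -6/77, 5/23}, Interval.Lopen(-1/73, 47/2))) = {5/23}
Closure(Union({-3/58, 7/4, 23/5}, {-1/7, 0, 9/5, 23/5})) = {-1/7, -3/58, 0, 7/4, 9/5, 23/5}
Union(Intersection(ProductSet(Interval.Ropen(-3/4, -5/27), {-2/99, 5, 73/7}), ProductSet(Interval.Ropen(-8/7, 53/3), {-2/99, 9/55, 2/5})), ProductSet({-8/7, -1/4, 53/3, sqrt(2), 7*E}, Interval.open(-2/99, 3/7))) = Union(ProductSet({-8/7, -1/4, 53/3, sqrt(2), 7*E}, Interval.open(-2/99, 3/7)), ProductSet(Interval.Ropen(-3/4, -5/27), {-2/99}))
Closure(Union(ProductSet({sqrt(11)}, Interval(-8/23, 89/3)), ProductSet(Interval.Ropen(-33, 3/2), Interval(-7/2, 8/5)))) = Union(ProductSet({sqrt(11)}, Interval(-8/23, 89/3)), ProductSet(Interval(-33, 3/2), Interval(-7/2, 8/5)))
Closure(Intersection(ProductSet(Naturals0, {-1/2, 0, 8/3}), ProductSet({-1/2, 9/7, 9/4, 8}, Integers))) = ProductSet({8}, {0})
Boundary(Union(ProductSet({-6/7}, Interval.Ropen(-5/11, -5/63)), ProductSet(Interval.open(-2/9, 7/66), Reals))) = Union(ProductSet({-6/7}, Interval(-5/11, -5/63)), ProductSet({-2/9, 7/66}, Reals))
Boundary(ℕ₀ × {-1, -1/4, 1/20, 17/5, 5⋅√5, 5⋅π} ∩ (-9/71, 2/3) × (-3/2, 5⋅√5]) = {0} × {-1, -1/4, 1/20, 17/5, 5⋅√5}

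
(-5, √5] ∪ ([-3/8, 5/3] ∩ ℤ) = (-5, √5] ∪ {0, 1}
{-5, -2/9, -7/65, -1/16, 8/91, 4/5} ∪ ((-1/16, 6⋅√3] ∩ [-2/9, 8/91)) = {-5, -2/9, -7/65, 4/5} ∪ [-1/16, 8/91]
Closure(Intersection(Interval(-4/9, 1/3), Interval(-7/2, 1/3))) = Interval(-4/9, 1/3)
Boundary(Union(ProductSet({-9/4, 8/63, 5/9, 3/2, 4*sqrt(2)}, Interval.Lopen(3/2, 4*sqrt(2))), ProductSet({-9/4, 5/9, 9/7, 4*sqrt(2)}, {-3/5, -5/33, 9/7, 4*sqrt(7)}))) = Union(ProductSet({-9/4, 5/9, 9/7, 4*sqrt(2)}, {-3/5, -5/33, 9/7, 4*sqrt(7)}), ProductSet({-9/4, 8/63, 5/9, 3/2, 4*sqrt(2)}, Interval(3/2, 4*sqrt(2))))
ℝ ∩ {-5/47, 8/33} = {-5/47, 8/33}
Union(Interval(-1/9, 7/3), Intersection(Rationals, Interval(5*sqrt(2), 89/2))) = Union(Intersection(Interval(5*sqrt(2), 89/2), Rationals), Interval(-1/9, 7/3))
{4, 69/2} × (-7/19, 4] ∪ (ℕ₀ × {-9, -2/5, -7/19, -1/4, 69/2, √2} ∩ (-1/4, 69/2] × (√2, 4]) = {4, 69/2} × (-7/19, 4]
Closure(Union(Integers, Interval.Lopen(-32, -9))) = Union(Integers, Interval(-32, -9))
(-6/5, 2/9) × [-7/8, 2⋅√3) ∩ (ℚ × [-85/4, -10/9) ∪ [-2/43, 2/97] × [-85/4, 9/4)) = [-2/43, 2/97] × [-7/8, 9/4)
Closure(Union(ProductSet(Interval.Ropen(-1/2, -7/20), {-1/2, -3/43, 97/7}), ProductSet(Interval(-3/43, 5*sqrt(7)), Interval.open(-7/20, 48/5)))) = Union(ProductSet(Interval(-1/2, -7/20), {-1/2, -3/43, 97/7}), ProductSet(Interval(-3/43, 5*sqrt(7)), Interval(-7/20, 48/5)))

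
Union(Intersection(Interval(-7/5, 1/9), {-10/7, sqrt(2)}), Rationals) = Rationals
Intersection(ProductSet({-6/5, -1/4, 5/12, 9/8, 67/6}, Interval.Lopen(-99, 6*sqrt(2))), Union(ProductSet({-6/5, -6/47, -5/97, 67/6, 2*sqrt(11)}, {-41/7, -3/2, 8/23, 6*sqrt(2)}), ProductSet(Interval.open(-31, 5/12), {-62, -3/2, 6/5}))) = Union(ProductSet({-6/5, -1/4}, {-62, -3/2, 6/5}), ProductSet({-6/5, 67/6}, {-41/7, -3/2, 8/23, 6*sqrt(2)}))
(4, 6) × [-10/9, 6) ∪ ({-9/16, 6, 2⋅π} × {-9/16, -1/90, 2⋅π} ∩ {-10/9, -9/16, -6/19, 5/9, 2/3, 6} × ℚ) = ({-9/16, 6} × {-9/16, -1/90}) ∪ ((4, 6) × [-10/9, 6))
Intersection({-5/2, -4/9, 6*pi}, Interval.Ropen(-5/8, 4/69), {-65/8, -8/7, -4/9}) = {-4/9}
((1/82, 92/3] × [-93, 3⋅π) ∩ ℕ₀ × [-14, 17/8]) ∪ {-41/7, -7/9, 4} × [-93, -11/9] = ({-41/7, -7/9, 4} × [-93, -11/9]) ∪ ({1, 2, …, 30} × [-14, 17/8])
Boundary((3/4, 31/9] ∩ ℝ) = {3/4, 31/9}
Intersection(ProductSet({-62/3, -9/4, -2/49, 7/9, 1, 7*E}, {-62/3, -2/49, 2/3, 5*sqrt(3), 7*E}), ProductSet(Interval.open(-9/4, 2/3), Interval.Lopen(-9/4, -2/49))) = ProductSet({-2/49}, {-2/49})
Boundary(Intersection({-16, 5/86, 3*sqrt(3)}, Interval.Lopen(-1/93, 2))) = {5/86}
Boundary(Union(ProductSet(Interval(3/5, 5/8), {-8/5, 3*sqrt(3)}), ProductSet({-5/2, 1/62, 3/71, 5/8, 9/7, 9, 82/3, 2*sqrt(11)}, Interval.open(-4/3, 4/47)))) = Union(ProductSet({-5/2, 1/62, 3/71, 5/8, 9/7, 9, 82/3, 2*sqrt(11)}, Interval(-4/3, 4/47)), ProductSet(Interval(3/5, 5/8), {-8/5, 3*sqrt(3)}))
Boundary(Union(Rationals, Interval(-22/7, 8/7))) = Union(Interval(-oo, -22/7), Interval(8/7, oo))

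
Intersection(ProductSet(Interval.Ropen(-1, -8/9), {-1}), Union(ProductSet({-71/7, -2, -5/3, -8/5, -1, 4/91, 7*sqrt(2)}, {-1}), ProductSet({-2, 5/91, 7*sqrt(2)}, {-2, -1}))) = ProductSet({-1}, {-1})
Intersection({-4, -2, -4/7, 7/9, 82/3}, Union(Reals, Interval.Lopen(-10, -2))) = {-4, -2, -4/7, 7/9, 82/3}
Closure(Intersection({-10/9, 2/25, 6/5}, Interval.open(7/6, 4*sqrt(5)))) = {6/5}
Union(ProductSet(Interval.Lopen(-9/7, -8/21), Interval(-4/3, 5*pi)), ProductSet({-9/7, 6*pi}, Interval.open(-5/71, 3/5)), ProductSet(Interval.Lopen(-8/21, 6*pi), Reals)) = Union(ProductSet({-9/7, 6*pi}, Interval.open(-5/71, 3/5)), ProductSet(Interval.Lopen(-9/7, -8/21), Interval(-4/3, 5*pi)), ProductSet(Interval.Lopen(-8/21, 6*pi), Reals))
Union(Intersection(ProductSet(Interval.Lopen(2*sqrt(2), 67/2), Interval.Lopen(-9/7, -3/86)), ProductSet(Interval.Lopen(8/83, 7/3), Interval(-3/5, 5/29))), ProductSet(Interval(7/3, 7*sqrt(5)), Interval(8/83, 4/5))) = ProductSet(Interval(7/3, 7*sqrt(5)), Interval(8/83, 4/5))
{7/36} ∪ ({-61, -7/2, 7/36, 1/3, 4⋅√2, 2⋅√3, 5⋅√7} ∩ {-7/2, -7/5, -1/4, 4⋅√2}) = {-7/2, 7/36, 4⋅√2}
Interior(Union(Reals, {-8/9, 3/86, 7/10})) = Reals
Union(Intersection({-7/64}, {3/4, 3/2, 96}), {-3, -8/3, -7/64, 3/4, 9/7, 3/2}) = {-3, -8/3, -7/64, 3/4, 9/7, 3/2}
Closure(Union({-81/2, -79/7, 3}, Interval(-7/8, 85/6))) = Union({-81/2, -79/7}, Interval(-7/8, 85/6))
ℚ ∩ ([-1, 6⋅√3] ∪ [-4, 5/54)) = ℚ ∩ [-4, 6⋅√3]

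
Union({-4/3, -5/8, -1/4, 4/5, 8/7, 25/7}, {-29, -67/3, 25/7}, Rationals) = Rationals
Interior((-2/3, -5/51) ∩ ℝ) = (-2/3, -5/51)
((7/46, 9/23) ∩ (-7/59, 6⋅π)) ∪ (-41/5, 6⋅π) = (-41/5, 6⋅π)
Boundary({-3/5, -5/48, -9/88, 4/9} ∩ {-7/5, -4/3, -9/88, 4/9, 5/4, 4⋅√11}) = {-9/88, 4/9}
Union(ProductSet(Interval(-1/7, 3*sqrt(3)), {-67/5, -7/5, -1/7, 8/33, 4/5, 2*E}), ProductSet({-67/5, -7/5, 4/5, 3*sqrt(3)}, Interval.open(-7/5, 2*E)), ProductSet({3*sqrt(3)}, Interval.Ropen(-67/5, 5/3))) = Union(ProductSet({3*sqrt(3)}, Interval.Ropen(-67/5, 5/3)), ProductSet({-67/5, -7/5, 4/5, 3*sqrt(3)}, Interval.open(-7/5, 2*E)), ProductSet(Interval(-1/7, 3*sqrt(3)), {-67/5, -7/5, -1/7, 8/33, 4/5, 2*E}))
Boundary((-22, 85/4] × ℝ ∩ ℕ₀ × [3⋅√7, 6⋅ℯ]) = {0, 1, …, 21} × [3⋅√7, 6⋅ℯ]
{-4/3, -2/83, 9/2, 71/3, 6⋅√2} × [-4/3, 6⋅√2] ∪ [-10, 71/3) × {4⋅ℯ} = ([-10, 71/3) × {4⋅ℯ}) ∪ ({-4/3, -2/83, 9/2, 71/3, 6⋅√2} × [-4/3, 6⋅√2])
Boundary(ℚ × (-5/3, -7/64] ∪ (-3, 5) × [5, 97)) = (ℝ × [-5/3, -7/64]) ∪ ({-3, 5} × [5, 97]) ∪ ([-3, 5] × {5, 97})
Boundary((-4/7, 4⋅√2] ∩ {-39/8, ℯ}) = {ℯ}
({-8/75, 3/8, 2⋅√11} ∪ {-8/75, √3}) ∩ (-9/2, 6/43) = {-8/75}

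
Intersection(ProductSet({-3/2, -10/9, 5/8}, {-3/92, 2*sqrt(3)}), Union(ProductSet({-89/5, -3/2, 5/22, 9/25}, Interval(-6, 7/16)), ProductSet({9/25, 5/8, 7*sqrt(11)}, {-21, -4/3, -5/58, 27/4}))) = ProductSet({-3/2}, {-3/92})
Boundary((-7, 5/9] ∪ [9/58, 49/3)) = {-7, 49/3}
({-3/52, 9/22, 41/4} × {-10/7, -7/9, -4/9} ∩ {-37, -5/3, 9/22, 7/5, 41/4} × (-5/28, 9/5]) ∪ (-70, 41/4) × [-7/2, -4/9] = (-70, 41/4) × [-7/2, -4/9]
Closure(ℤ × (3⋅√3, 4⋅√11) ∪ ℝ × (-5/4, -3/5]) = (ℝ × [-5/4, -3/5]) ∪ (ℤ × [3⋅√3, 4⋅√11])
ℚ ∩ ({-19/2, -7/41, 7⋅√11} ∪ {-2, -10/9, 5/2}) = {-19/2, -2, -10/9, -7/41, 5/2}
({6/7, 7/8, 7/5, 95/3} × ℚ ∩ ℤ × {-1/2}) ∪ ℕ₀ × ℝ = ℕ₀ × ℝ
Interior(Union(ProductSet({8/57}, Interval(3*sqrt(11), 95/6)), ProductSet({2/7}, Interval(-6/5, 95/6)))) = EmptySet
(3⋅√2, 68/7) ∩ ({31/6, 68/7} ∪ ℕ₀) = {5, 6, …, 9} ∪ {31/6}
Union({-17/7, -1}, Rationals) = Rationals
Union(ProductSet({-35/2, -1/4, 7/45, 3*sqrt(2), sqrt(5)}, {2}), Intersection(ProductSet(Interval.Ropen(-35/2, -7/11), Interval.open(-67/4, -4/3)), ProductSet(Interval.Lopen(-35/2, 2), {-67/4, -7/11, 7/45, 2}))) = ProductSet({-35/2, -1/4, 7/45, 3*sqrt(2), sqrt(5)}, {2})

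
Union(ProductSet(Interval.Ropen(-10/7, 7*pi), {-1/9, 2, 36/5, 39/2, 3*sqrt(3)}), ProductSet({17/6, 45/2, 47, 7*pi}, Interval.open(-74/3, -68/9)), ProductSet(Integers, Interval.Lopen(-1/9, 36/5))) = Union(ProductSet({17/6, 45/2, 47, 7*pi}, Interval.open(-74/3, -68/9)), ProductSet(Integers, Interval.Lopen(-1/9, 36/5)), ProductSet(Interval.Ropen(-10/7, 7*pi), {-1/9, 2, 36/5, 39/2, 3*sqrt(3)}))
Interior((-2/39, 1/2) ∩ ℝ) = (-2/39, 1/2)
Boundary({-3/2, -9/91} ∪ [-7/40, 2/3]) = {-3/2, -7/40, 2/3}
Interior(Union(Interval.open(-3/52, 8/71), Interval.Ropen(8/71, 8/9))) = Interval.open(-3/52, 8/9)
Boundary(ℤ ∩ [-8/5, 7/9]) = {-1, 0}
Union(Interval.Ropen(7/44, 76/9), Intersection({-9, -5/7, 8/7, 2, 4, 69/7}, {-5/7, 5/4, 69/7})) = Union({-5/7, 69/7}, Interval.Ropen(7/44, 76/9))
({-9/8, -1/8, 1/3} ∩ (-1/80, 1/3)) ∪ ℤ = ℤ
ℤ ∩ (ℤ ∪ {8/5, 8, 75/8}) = ℤ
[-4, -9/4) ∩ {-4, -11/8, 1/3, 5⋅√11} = {-4}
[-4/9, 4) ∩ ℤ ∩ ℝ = {0, 1, 2, 3}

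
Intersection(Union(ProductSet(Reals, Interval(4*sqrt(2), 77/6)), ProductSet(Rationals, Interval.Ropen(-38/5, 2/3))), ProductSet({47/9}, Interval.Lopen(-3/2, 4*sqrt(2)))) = ProductSet({47/9}, Union({4*sqrt(2)}, Interval.open(-3/2, 2/3)))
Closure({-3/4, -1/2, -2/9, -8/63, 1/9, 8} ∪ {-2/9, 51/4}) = {-3/4, -1/2, -2/9, -8/63, 1/9, 8, 51/4}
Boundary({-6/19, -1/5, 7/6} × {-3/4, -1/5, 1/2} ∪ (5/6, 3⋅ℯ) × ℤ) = ({-6/19, -1/5, 7/6} × {-3/4, -1/5, 1/2}) ∪ ([5/6, 3⋅ℯ] × ℤ)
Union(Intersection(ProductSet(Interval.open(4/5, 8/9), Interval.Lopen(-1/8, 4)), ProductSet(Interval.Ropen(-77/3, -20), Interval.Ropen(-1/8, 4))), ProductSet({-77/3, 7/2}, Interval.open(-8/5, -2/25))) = ProductSet({-77/3, 7/2}, Interval.open(-8/5, -2/25))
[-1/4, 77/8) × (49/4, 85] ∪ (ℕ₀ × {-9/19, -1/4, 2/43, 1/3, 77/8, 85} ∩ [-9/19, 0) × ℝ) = [-1/4, 77/8) × (49/4, 85]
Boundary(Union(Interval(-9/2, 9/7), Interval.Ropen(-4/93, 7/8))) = {-9/2, 9/7}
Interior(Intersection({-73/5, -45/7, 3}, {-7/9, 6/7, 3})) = EmptySet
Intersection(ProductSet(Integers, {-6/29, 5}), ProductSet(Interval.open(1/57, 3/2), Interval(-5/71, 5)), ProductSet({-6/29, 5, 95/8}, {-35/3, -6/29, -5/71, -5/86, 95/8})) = EmptySet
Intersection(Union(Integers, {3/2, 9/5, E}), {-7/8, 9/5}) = {9/5}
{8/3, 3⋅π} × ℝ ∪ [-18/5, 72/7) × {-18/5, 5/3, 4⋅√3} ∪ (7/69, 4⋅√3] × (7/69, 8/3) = ({8/3, 3⋅π} × ℝ) ∪ ([-18/5, 72/7) × {-18/5, 5/3, 4⋅√3}) ∪ ((7/69, 4⋅√3] × (7/69, 8/3))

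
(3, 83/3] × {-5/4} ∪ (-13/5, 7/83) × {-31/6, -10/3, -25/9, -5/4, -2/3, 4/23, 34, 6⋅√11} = ((3, 83/3] × {-5/4}) ∪ ((-13/5, 7/83) × {-31/6, -10/3, -25/9, -5/4, -2/3, 4/23, 34, 6⋅√11})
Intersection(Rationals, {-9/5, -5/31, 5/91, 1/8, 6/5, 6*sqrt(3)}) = {-9/5, -5/31, 5/91, 1/8, 6/5}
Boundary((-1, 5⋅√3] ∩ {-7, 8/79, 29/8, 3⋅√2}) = {8/79, 29/8, 3⋅√2}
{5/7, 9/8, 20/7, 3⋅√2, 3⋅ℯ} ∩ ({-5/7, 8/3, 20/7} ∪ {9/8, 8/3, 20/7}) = {9/8, 20/7}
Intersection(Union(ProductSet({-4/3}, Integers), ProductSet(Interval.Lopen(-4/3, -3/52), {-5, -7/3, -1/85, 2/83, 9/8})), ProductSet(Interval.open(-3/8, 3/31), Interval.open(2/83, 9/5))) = ProductSet(Interval.Lopen(-3/8, -3/52), {9/8})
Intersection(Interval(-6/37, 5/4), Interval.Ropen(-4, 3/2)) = Interval(-6/37, 5/4)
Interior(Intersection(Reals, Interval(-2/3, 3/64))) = Interval.open(-2/3, 3/64)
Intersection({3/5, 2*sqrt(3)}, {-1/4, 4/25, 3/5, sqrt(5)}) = {3/5}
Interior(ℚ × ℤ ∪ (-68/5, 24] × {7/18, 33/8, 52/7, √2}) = ∅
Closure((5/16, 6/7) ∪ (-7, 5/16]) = [-7, 6/7]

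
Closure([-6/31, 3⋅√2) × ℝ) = [-6/31, 3⋅√2] × ℝ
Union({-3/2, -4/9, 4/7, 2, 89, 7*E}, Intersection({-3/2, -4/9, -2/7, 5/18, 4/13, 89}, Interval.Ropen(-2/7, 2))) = {-3/2, -4/9, -2/7, 5/18, 4/13, 4/7, 2, 89, 7*E}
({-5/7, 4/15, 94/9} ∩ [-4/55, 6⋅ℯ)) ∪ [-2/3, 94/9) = [-2/3, 94/9]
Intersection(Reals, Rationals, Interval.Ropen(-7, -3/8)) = Intersection(Interval.Ropen(-7, -3/8), Rationals)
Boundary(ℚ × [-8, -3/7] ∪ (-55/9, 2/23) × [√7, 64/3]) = (ℝ × [-8, -3/7]) ∪ ({-55/9, 2/23} × [√7, 64/3]) ∪ ([-55/9, 2/23] × {64/3, √7})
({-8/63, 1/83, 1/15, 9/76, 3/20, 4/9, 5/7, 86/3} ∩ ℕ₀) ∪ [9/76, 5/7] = [9/76, 5/7]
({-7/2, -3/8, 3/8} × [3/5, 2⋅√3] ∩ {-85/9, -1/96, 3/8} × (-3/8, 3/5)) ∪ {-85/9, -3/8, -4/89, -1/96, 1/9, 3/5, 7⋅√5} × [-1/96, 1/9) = {-85/9, -3/8, -4/89, -1/96, 1/9, 3/5, 7⋅√5} × [-1/96, 1/9)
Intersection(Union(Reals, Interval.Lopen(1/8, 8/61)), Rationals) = Intersection(Interval(-oo, oo), Rationals)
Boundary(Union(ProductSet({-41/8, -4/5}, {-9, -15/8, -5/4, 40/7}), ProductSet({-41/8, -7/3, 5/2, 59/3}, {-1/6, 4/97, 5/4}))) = Union(ProductSet({-41/8, -4/5}, {-9, -15/8, -5/4, 40/7}), ProductSet({-41/8, -7/3, 5/2, 59/3}, {-1/6, 4/97, 5/4}))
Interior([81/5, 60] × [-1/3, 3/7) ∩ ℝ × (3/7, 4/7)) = ∅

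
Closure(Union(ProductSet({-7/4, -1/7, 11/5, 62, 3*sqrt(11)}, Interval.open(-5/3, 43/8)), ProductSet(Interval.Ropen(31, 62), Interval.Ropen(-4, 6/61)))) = Union(ProductSet({31, 62}, Interval(-4, 6/61)), ProductSet({-7/4, -1/7, 11/5, 62, 3*sqrt(11)}, Interval(-5/3, 43/8)), ProductSet(Interval(31, 62), {-4, 6/61}), ProductSet(Interval.Ropen(31, 62), Interval.Ropen(-4, 6/61)))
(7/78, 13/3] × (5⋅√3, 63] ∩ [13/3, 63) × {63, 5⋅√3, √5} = {13/3} × {63}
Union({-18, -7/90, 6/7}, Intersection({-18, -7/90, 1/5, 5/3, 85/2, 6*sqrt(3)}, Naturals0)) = {-18, -7/90, 6/7}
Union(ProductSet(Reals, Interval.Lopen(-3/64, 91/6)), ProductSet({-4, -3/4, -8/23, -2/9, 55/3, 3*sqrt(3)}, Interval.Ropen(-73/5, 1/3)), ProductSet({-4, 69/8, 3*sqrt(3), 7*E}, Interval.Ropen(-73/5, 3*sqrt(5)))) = Union(ProductSet({-4, 69/8, 3*sqrt(3), 7*E}, Interval.Ropen(-73/5, 3*sqrt(5))), ProductSet({-4, -3/4, -8/23, -2/9, 55/3, 3*sqrt(3)}, Interval.Ropen(-73/5, 1/3)), ProductSet(Reals, Interval.Lopen(-3/64, 91/6)))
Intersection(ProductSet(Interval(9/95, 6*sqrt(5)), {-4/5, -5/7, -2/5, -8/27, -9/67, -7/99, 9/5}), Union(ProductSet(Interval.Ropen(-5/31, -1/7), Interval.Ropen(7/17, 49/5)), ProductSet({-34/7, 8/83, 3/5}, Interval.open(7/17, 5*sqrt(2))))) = ProductSet({8/83, 3/5}, {9/5})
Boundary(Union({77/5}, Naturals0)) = Union({77/5}, Naturals0)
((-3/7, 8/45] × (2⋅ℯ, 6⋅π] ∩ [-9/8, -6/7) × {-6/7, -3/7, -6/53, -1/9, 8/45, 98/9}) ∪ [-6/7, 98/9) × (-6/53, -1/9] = [-6/7, 98/9) × (-6/53, -1/9]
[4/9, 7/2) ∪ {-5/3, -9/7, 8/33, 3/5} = {-5/3, -9/7, 8/33} ∪ [4/9, 7/2)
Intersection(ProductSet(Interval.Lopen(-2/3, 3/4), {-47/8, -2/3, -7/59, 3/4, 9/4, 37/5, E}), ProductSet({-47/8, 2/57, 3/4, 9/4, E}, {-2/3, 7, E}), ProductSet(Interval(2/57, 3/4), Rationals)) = ProductSet({2/57, 3/4}, {-2/3})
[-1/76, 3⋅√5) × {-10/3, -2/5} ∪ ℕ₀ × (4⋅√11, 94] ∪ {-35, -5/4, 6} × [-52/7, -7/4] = ({-35, -5/4, 6} × [-52/7, -7/4]) ∪ (ℕ₀ × (4⋅√11, 94]) ∪ ([-1/76, 3⋅√5) × {-10/3, -2/5})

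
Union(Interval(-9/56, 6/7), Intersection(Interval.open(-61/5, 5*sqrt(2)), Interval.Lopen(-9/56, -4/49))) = Interval(-9/56, 6/7)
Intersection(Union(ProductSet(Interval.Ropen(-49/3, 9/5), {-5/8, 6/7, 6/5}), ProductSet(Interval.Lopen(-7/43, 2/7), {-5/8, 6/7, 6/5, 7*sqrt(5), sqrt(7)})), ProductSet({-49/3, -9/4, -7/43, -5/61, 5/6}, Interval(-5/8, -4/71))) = ProductSet({-49/3, -9/4, -7/43, -5/61, 5/6}, {-5/8})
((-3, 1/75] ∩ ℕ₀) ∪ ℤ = ℤ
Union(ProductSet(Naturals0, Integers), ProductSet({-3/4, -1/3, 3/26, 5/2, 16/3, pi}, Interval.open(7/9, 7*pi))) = Union(ProductSet({-3/4, -1/3, 3/26, 5/2, 16/3, pi}, Interval.open(7/9, 7*pi)), ProductSet(Naturals0, Integers))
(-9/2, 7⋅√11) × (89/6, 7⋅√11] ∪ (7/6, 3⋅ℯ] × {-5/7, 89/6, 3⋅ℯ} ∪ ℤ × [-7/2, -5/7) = (ℤ × [-7/2, -5/7)) ∪ ((7/6, 3⋅ℯ] × {-5/7, 89/6, 3⋅ℯ}) ∪ ((-9/2, 7⋅√11) × (89/6, 7⋅√11])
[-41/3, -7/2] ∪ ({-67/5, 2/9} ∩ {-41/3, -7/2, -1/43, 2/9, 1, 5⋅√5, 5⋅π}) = [-41/3, -7/2] ∪ {2/9}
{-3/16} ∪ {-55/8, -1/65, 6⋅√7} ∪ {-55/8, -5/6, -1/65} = {-55/8, -5/6, -3/16, -1/65, 6⋅√7}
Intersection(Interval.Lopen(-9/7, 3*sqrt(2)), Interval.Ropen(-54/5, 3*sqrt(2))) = Interval.open(-9/7, 3*sqrt(2))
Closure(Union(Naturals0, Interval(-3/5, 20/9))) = Union(Complement(Naturals0, Interval.open(-3/5, 20/9)), Interval(-3/5, 20/9), Naturals0)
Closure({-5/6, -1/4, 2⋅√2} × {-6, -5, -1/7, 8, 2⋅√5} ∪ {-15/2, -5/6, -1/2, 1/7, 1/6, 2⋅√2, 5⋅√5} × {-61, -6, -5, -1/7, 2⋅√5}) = ({-5/6, -1/4, 2⋅√2} × {-6, -5, -1/7, 8, 2⋅√5}) ∪ ({-15/2, -5/6, -1/2, 1/7, 1/6, 2⋅√2, 5⋅√5} × {-61, -6, -5, -1/7, 2⋅√5})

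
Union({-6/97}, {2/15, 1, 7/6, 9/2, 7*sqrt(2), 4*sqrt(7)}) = {-6/97, 2/15, 1, 7/6, 9/2, 7*sqrt(2), 4*sqrt(7)}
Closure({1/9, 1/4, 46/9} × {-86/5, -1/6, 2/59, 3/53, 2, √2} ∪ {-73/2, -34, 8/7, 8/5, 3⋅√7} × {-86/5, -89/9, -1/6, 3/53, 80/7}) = ({1/9, 1/4, 46/9} × {-86/5, -1/6, 2/59, 3/53, 2, √2}) ∪ ({-73/2, -34, 8/7, 8/5, 3⋅√7} × {-86/5, -89/9, -1/6, 3/53, 80/7})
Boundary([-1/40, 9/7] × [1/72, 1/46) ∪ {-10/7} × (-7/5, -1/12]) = ({-10/7} × [-7/5, -1/12]) ∪ ({-1/40, 9/7} × [1/72, 1/46]) ∪ ([-1/40, 9/7] × {1/72, 1/46})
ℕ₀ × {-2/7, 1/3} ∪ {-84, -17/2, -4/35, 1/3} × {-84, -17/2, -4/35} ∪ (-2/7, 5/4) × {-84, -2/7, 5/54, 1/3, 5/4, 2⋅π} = (ℕ₀ × {-2/7, 1/3}) ∪ ({-84, -17/2, -4/35, 1/3} × {-84, -17/2, -4/35}) ∪ ((-2/7, 5/4) × {-84, -2/7, 5/54, 1/3, 5/4, 2⋅π})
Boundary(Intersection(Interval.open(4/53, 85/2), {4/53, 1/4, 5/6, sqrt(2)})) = {1/4, 5/6, sqrt(2)}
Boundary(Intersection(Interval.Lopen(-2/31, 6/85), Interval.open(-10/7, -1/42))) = {-2/31, -1/42}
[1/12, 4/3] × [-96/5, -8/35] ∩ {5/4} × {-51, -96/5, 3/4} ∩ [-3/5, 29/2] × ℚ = {5/4} × {-96/5}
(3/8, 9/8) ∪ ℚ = ℚ ∪ [3/8, 9/8]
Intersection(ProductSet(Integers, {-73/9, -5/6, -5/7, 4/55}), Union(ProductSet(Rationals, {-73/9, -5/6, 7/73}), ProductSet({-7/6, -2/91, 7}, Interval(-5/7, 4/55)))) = Union(ProductSet({7}, {-5/7, 4/55}), ProductSet(Integers, {-73/9, -5/6}))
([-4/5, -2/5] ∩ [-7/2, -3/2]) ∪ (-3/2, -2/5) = (-3/2, -2/5)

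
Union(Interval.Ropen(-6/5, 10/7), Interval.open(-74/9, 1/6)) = Interval.open(-74/9, 10/7)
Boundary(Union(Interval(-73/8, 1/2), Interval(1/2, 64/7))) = {-73/8, 64/7}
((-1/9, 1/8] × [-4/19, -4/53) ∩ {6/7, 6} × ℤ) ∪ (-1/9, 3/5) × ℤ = (-1/9, 3/5) × ℤ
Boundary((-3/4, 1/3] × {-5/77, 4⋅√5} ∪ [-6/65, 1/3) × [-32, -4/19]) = ({-6/65, 1/3} × [-32, -4/19]) ∪ ([-6/65, 1/3] × {-32, -4/19}) ∪ ([-3/4, 1/3] × {-5/77, 4⋅√5})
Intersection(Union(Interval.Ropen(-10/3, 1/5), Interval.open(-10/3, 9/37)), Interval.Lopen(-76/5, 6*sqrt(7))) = Interval.Ropen(-10/3, 9/37)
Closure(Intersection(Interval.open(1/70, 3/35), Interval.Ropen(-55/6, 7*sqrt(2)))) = Interval(1/70, 3/35)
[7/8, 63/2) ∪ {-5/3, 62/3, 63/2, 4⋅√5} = {-5/3} ∪ [7/8, 63/2]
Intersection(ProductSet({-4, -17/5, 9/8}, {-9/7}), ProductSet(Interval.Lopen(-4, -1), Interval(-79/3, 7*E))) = ProductSet({-17/5}, {-9/7})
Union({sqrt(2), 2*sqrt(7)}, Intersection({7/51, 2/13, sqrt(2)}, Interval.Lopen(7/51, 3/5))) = {2/13, sqrt(2), 2*sqrt(7)}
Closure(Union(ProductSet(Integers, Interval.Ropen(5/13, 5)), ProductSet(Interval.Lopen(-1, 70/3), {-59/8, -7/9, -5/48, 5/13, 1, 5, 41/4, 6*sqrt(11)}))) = Union(ProductSet(Integers, Interval(5/13, 5)), ProductSet(Interval(-1, 70/3), {-59/8, -7/9, -5/48, 5/13, 1, 5, 41/4, 6*sqrt(11)}))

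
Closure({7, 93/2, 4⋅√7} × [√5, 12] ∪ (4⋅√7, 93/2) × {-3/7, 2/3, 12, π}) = ([4⋅√7, 93/2] × {-3/7, 2/3, 12, π}) ∪ ({7, 93/2, 4⋅√7} × [√5, 12])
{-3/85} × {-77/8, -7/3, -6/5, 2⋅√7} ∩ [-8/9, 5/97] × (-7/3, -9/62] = {-3/85} × {-6/5}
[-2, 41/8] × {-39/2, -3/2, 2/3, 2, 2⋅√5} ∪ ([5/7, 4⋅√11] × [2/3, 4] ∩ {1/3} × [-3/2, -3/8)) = [-2, 41/8] × {-39/2, -3/2, 2/3, 2, 2⋅√5}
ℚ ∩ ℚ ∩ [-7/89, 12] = ℚ ∩ [-7/89, 12]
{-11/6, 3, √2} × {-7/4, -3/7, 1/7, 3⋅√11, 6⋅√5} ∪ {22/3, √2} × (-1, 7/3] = ({22/3, √2} × (-1, 7/3]) ∪ ({-11/6, 3, √2} × {-7/4, -3/7, 1/7, 3⋅√11, 6⋅√5})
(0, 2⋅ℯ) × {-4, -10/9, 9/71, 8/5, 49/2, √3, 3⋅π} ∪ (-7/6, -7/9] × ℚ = ((-7/6, -7/9] × ℚ) ∪ ((0, 2⋅ℯ) × {-4, -10/9, 9/71, 8/5, 49/2, √3, 3⋅π})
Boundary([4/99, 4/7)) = {4/99, 4/7}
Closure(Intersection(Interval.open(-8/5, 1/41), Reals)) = Interval(-8/5, 1/41)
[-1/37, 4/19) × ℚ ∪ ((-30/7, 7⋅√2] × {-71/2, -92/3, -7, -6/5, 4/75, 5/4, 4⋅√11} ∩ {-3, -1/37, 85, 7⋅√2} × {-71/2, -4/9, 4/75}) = ([-1/37, 4/19) × ℚ) ∪ ({-3, -1/37, 7⋅√2} × {-71/2, 4/75})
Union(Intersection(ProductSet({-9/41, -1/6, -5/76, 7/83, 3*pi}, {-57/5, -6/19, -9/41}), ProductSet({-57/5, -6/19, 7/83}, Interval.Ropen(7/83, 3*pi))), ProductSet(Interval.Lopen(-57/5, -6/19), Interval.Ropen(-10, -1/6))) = ProductSet(Interval.Lopen(-57/5, -6/19), Interval.Ropen(-10, -1/6))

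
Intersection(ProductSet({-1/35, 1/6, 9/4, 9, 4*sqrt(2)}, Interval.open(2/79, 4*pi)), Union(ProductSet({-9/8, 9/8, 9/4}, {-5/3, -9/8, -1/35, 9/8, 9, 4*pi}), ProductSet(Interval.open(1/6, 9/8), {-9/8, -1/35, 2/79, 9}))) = ProductSet({9/4}, {9/8, 9})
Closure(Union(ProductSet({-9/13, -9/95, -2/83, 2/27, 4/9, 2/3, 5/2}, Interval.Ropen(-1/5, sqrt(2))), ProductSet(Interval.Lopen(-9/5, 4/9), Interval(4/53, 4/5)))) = Union(ProductSet({-9/13, -9/95, -2/83, 2/27, 4/9, 2/3, 5/2}, Interval(-1/5, sqrt(2))), ProductSet(Interval(-9/5, 4/9), Interval(4/53, 4/5)))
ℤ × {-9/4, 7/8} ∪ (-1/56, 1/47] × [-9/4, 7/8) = (ℤ × {-9/4, 7/8}) ∪ ((-1/56, 1/47] × [-9/4, 7/8))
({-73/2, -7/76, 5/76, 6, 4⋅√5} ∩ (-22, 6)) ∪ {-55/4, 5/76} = {-55/4, -7/76, 5/76}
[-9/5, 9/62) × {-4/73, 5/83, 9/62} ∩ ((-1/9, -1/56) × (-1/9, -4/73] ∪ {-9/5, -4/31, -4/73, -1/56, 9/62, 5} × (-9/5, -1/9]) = (-1/9, -1/56) × {-4/73}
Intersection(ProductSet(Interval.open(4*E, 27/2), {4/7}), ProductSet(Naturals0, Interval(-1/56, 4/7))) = ProductSet(Range(11, 14, 1), {4/7})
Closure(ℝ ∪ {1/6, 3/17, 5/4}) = ℝ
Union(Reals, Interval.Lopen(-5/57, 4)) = Interval(-oo, oo)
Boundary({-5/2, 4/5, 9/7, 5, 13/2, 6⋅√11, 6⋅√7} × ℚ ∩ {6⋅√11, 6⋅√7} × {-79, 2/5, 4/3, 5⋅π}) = {6⋅√11, 6⋅√7} × {-79, 2/5, 4/3}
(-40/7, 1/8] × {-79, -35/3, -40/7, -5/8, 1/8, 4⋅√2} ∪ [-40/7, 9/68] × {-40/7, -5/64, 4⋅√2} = ([-40/7, 9/68] × {-40/7, -5/64, 4⋅√2}) ∪ ((-40/7, 1/8] × {-79, -35/3, -40/7, -5/8, 1/8, 4⋅√2})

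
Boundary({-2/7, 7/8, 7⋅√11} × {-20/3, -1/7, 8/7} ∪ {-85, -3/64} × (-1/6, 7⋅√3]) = ({-85, -3/64} × [-1/6, 7⋅√3]) ∪ ({-2/7, 7/8, 7⋅√11} × {-20/3, -1/7, 8/7})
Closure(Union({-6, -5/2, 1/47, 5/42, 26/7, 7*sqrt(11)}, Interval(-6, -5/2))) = Union({1/47, 5/42, 26/7, 7*sqrt(11)}, Interval(-6, -5/2))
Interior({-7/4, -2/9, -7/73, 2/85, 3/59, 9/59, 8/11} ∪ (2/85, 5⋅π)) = (2/85, 5⋅π)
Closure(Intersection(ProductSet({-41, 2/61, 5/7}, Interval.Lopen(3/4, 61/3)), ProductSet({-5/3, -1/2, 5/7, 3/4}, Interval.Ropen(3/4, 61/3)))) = ProductSet({5/7}, Interval(3/4, 61/3))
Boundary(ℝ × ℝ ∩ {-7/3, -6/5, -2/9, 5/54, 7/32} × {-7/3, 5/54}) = {-7/3, -6/5, -2/9, 5/54, 7/32} × {-7/3, 5/54}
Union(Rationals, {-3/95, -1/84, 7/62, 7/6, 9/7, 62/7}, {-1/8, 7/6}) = Rationals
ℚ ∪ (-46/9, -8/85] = ℚ ∪ [-46/9, -8/85]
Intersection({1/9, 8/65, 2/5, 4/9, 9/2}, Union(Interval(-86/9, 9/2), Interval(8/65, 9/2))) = {1/9, 8/65, 2/5, 4/9, 9/2}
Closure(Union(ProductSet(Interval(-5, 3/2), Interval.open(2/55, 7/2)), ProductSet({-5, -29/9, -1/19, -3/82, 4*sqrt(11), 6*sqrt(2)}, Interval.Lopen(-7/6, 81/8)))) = Union(ProductSet({-5, -29/9, -1/19, -3/82, 4*sqrt(11), 6*sqrt(2)}, Interval(-7/6, 81/8)), ProductSet(Interval(-5, 3/2), Interval(2/55, 7/2)))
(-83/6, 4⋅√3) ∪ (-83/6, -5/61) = (-83/6, 4⋅√3)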